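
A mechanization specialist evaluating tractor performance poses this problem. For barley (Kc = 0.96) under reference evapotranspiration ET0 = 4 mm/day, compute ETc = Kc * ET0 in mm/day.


ETc = Kc * ET0
    = 0.96 * 4
    = 3.84 mm/day


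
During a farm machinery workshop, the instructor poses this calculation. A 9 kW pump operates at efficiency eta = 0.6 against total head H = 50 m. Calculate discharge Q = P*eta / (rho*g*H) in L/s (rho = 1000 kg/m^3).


Q = (P * 1000 * eta) / (rho * g * H)
  = (9 * 1000 * 0.6) / (1000 * 9.81 * 50)
  = 5400 / 490500
  = 0.01101 m^3/s = 11.01 L/s


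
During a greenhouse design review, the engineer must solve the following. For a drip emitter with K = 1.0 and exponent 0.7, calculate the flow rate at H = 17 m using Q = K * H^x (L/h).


Q = K * H^x
  = 1.0 * 17^0.7
  = 1.0 * 7.2663
  = 7.27 L/h


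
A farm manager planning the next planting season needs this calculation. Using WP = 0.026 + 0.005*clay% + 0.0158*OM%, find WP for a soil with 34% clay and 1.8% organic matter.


WP = 0.026 + 0.005*34 + 0.0158*1.8
   = 0.026 + 0.1700 + 0.0284
   = 0.2244


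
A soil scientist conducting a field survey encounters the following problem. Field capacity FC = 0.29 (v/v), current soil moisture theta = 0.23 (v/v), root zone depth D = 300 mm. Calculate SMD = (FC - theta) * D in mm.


SMD = (FC - theta) * D
    = (0.29 - 0.23) * 300
    = 0.060 * 300
    = 18 mm


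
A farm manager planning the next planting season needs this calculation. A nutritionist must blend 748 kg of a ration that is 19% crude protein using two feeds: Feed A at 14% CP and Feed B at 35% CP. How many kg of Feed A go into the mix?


parts_A = CP_b - target = 35 - 19 = 16
parts_B = target - CP_a = 19 - 14 = 5
total_parts = 16 + 5 = 21
Feed A = 748 * 16 / 21 = 569.90 kg
Feed B = 748 * 5 / 21 = 178.10 kg

569.90 kg


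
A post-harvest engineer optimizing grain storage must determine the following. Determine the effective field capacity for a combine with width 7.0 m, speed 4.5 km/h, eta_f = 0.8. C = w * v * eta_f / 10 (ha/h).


C = w * v * eta_f / 10
  = 7.0 * 4.5 * 0.8 / 10
  = 25.20 / 10
  = 2.52 ha/h


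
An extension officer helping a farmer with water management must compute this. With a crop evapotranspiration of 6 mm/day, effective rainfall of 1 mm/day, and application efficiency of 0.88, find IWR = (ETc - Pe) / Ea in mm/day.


IWR = (ETc - Pe) / Ea
    = (6 - 1) / 0.88
    = 5 / 0.88
    = 5.68 mm/day


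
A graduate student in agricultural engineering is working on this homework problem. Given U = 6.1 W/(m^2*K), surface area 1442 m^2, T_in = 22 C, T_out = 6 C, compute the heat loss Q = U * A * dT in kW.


dT = 22 - (6) = 16 K
Q = U * A * dT
  = 6.1 * 1442 * 16
  = 140739.20 W = 140.74 kW


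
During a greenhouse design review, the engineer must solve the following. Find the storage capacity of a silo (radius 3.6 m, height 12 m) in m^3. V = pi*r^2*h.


V = pi * r^2 * h
  = pi * 3.6^2 * 12
  = pi * 12.96 * 12
  = 488.58 m^3


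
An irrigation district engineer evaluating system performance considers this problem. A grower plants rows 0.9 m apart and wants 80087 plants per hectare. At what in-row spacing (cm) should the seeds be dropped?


spacing = 10000 / (row_sp * density)
        = 10000 / (0.9 * 80087)
        = 10000 / 72078.30
        = 0.13874 m = 13.87 cm


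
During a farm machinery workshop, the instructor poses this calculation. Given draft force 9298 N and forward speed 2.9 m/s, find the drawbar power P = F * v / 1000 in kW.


P = F * v / 1000
  = 9298 * 2.9 / 1000
  = 26964.20 / 1000
  = 26.96 kW


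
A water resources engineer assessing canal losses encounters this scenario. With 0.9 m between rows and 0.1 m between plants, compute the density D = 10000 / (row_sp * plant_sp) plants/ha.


D = 10000 / (row_sp * plant_sp)
  = 10000 / (0.9 * 0.1)
  = 10000 / 0.0900
  = 111111.11 plants/ha


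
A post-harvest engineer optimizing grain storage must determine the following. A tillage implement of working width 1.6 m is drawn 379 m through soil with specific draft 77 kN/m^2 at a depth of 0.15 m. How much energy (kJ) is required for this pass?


E = k * d * w * L
  = 77 * 0.15 * 1.6 * 379
  = 7003.92 kJ


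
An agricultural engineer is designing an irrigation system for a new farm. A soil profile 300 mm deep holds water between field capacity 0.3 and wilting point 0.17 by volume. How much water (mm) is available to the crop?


AW = (FC - WP) * D
   = (0.3 - 0.17) * 300
   = 0.13 * 300
   = 39 mm


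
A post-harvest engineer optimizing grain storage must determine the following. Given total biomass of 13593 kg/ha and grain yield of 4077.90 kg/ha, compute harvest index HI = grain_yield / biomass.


HI = grain_yield / biomass
   = 4077.90 / 13593
   = 0.30


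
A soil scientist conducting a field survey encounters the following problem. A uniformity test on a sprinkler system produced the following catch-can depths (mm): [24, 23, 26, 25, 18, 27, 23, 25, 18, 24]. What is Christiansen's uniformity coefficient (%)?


xbar = 233 / 10 = 23.300
sum|xi - xbar| = 22.400
CU = 100 * (1 - 22.400 / (10 * 23.300))
   = 100 * (1 - 0.0961)
   = 90.39%


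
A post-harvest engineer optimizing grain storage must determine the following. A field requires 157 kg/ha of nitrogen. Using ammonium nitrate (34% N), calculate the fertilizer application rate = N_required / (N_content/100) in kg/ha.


Rate = N_required / (N_content / 100)
     = 157 / (34 / 100)
     = 157 / 0.34
     = 461.76 kg/ha


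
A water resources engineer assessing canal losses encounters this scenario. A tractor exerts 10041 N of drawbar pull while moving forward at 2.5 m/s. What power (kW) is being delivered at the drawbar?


P = F * v / 1000
  = 10041 * 2.5 / 1000
  = 25102.50 / 1000
  = 25.10 kW


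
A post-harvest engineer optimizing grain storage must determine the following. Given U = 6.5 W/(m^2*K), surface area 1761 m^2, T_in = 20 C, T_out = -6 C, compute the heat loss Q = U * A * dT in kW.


dT = 20 - (-6) = 26 K
Q = U * A * dT
  = 6.5 * 1761 * 26
  = 297609 W = 297.61 kW


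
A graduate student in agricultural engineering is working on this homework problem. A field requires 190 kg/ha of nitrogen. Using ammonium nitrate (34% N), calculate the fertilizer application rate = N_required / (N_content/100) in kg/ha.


Rate = N_required / (N_content / 100)
     = 190 / (34 / 100)
     = 190 / 0.34
     = 558.82 kg/ha


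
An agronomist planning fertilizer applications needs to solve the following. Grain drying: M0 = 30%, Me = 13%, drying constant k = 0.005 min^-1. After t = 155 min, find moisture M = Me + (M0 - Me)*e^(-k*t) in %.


M = Me + (M0 - Me) * e^(-k*t)
  = 13 + (30 - 13) * e^(-0.005*155)
  = 13 + 17 * e^(-0.775)
  = 13 + 17 * 0.46070
  = 13 + 7.8320
  = 20.83%


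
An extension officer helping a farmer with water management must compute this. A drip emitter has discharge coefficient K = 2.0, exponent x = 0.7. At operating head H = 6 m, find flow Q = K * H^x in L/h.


Q = K * H^x
  = 2.0 * 6^0.7
  = 2.0 * 3.5051
  = 7.01 L/h


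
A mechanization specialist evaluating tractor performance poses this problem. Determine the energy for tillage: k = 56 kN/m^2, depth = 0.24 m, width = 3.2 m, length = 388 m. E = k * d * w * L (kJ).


E = k * d * w * L
  = 56 * 0.24 * 3.2 * 388
  = 16687.10 kJ


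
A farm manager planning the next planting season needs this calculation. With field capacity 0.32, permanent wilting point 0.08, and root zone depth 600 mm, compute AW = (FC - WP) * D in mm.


AW = (FC - WP) * D
   = (0.32 - 0.08) * 600
   = 0.24 * 600
   = 144 mm


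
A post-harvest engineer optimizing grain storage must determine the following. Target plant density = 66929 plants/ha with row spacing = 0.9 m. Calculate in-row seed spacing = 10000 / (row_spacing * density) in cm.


spacing = 10000 / (row_sp * density)
        = 10000 / (0.9 * 66929)
        = 10000 / 60236.10
        = 0.16601 m = 16.60 cm


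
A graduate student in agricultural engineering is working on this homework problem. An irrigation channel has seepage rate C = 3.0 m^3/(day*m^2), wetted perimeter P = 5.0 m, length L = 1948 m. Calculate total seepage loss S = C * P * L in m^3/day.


S = C * P * L
  = 3.0 * 5.0 * 1948
  = 29220 m^3/day


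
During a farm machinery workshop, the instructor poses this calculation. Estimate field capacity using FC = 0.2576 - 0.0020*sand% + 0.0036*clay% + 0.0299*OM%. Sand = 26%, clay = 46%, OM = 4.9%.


FC = 0.2576 - 0.0020*26 + 0.0036*46 + 0.0299*4.9
   = 0.2576 - 0.0520 + 0.1656 + 0.1465
   = 0.5177


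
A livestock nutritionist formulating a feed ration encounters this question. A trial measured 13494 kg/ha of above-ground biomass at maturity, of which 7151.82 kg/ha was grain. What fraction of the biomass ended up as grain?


HI = grain_yield / biomass
   = 7151.82 / 13494
   = 0.53


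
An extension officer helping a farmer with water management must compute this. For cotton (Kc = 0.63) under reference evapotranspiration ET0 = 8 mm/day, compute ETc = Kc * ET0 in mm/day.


ETc = Kc * ET0
    = 0.63 * 8
    = 5.04 mm/day


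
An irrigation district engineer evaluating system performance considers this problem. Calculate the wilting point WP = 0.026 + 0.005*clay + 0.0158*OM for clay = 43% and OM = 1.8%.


WP = 0.026 + 0.005*43 + 0.0158*1.8
   = 0.026 + 0.2150 + 0.0284
   = 0.2694


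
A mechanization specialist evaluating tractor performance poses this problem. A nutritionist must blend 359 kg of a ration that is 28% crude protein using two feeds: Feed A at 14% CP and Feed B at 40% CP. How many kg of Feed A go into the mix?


parts_A = CP_b - target = 40 - 28 = 12
parts_B = target - CP_a = 28 - 14 = 14
total_parts = 12 + 14 = 26
Feed A = 359 * 12 / 26 = 165.69 kg
Feed B = 359 * 14 / 26 = 193.31 kg

165.69 kg


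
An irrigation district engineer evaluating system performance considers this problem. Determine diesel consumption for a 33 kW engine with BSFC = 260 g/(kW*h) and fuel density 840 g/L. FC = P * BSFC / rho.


FC = P * BSFC / rho_fuel
   = 33 * 260 / 840
   = 8580 / 840
   = 10.21 L/h


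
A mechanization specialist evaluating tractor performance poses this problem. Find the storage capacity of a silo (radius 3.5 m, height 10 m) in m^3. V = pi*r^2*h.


V = pi * r^2 * h
  = pi * 3.5^2 * 10
  = pi * 12.25 * 10
  = 384.85 m^3


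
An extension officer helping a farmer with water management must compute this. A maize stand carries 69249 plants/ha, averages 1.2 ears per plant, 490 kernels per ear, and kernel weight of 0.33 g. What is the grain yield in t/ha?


Y = density * ears * kernels * kw
  = 69249 * 1.2 * 490 * 0.33 g/ha
  = 13437075.96 g/ha
  = 13437.08 kg/ha = 13.44 t/ha


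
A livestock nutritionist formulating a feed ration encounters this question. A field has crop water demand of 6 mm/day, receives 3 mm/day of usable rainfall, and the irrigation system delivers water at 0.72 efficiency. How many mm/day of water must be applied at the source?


IWR = (ETc - Pe) / Ea
    = (6 - 3) / 0.72
    = 3 / 0.72
    = 4.17 mm/day


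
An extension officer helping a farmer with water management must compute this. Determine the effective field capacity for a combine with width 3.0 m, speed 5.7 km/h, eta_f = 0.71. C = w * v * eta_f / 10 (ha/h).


C = w * v * eta_f / 10
  = 3.0 * 5.7 * 0.71 / 10
  = 12.14 / 10
  = 1.21 ha/h


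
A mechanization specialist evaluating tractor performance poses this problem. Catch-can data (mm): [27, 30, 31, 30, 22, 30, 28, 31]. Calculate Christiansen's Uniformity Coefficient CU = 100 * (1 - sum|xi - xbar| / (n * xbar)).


xbar = 229 / 8 = 28.625
sum|xi - xbar| = 17.750
CU = 100 * (1 - 17.750 / (8 * 28.625))
   = 100 * (1 - 0.0775)
   = 92.25%


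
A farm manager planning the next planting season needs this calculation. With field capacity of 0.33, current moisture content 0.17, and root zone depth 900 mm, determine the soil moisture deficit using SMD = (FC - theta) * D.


SMD = (FC - theta) * D
    = (0.33 - 0.17) * 900
    = 0.160 * 900
    = 144 mm


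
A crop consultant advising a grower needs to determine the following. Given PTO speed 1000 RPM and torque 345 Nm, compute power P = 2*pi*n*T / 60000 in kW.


P = 2*pi*n*T / 60000
  = 2*pi * 1000 * 345 / 60000
  = 2167698.93 / 60000
  = 36.13 kW


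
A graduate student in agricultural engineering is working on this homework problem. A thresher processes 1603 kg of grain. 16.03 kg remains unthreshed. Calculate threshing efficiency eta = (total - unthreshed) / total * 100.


eta = (total - unthreshed) / total * 100
    = (1603 - 16.03) / 1603 * 100
    = 1586.97 / 1603 * 100
    = 99%


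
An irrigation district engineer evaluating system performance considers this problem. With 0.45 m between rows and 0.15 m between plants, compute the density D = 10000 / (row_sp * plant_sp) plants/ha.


D = 10000 / (row_sp * plant_sp)
  = 10000 / (0.45 * 0.15)
  = 10000 / 0.0675
  = 148148.15 plants/ha


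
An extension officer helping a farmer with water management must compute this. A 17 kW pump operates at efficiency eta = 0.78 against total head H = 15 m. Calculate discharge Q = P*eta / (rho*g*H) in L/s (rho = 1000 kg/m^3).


Q = (P * 1000 * eta) / (rho * g * H)
  = (17 * 1000 * 0.78) / (1000 * 9.81 * 15)
  = 13260 / 147150
  = 0.09011 m^3/s = 90.11 L/s


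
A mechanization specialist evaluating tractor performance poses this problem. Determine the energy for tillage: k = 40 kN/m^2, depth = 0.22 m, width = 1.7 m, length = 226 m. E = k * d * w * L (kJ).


E = k * d * w * L
  = 40 * 0.22 * 1.7 * 226
  = 3380.96 kJ


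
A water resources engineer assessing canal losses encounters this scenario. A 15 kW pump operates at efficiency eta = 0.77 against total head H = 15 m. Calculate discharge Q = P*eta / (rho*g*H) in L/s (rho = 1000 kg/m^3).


Q = (P * 1000 * eta) / (rho * g * H)
  = (15 * 1000 * 0.77) / (1000 * 9.81 * 15)
  = 11550 / 147150
  = 0.07849 m^3/s = 78.49 L/s


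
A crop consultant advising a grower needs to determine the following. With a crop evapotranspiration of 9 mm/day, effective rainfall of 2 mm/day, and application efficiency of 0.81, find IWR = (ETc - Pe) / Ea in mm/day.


IWR = (ETc - Pe) / Ea
    = (9 - 2) / 0.81
    = 7 / 0.81
    = 8.64 mm/day


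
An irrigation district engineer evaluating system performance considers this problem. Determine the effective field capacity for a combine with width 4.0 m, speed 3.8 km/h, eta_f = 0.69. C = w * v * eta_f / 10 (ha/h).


C = w * v * eta_f / 10
  = 4.0 * 3.8 * 0.69 / 10
  = 10.49 / 10
  = 1.05 ha/h


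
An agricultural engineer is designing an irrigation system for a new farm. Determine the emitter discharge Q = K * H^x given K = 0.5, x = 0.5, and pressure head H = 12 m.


Q = K * H^x
  = 0.5 * 12^0.5
  = 0.5 * 3.4641
  = 1.73 L/h


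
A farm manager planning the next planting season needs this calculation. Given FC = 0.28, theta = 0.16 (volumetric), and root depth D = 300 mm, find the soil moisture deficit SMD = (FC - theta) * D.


SMD = (FC - theta) * D
    = (0.28 - 0.16) * 300
    = 0.120 * 300
    = 36 mm


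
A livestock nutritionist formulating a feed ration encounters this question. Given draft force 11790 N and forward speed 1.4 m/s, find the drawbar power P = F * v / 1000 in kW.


P = F * v / 1000
  = 11790 * 1.4 / 1000
  = 16506 / 1000
  = 16.51 kW


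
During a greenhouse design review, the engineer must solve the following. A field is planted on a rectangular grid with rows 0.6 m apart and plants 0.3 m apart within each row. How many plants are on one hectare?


D = 10000 / (row_sp * plant_sp)
  = 10000 / (0.6 * 0.3)
  = 10000 / 0.1800
  = 55555.56 plants/ha


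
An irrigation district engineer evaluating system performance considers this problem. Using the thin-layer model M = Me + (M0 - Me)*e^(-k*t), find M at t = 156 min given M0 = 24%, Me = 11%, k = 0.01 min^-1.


M = Me + (M0 - Me) * e^(-k*t)
  = 11 + (24 - 11) * e^(-0.01*156)
  = 11 + 13 * e^(-1.560)
  = 11 + 13 * 0.21014
  = 11 + 2.7318
  = 13.73%


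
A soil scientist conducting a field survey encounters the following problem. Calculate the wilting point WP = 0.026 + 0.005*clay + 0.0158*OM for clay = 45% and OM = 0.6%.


WP = 0.026 + 0.005*45 + 0.0158*0.6
   = 0.026 + 0.2250 + 0.0095
   = 0.2605


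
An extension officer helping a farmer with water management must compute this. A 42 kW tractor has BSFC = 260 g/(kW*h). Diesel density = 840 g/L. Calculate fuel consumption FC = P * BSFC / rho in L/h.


FC = P * BSFC / rho_fuel
   = 42 * 260 / 840
   = 10920 / 840
   = 13 L/h


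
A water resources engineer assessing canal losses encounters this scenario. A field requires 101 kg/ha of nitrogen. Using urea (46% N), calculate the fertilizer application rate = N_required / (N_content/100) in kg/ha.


Rate = N_required / (N_content / 100)
     = 101 / (46 / 100)
     = 101 / 0.46
     = 219.57 kg/ha


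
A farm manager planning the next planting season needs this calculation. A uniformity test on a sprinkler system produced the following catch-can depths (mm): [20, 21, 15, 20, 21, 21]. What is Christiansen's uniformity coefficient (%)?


xbar = 118 / 6 = 19.667
sum|xi - xbar| = 9.333
CU = 100 * (1 - 9.333 / (6 * 19.667))
   = 100 * (1 - 0.0791)
   = 92.09%


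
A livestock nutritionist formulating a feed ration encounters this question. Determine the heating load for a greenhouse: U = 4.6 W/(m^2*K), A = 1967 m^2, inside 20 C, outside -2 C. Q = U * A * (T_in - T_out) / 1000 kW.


dT = 20 - (-2) = 22 K
Q = U * A * dT
  = 4.6 * 1967 * 22
  = 199060.40 W = 199.06 kW


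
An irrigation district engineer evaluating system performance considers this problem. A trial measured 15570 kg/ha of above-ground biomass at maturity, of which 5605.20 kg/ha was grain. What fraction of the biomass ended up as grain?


HI = grain_yield / biomass
   = 5605.20 / 15570
   = 0.36


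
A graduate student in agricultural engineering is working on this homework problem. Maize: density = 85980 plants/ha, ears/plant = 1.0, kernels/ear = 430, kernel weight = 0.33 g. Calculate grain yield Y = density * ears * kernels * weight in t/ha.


Y = density * ears * kernels * kw
  = 85980 * 1.0 * 430 * 0.33 g/ha
  = 12200562 g/ha
  = 12200.56 kg/ha = 12.20 t/ha


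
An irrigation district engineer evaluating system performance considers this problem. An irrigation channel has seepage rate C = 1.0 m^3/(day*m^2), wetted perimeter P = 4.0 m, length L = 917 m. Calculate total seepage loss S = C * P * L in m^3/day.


S = C * P * L
  = 1.0 * 4.0 * 917
  = 3668 m^3/day


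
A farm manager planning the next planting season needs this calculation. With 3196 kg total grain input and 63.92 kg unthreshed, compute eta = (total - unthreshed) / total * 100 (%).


eta = (total - unthreshed) / total * 100
    = (3196 - 63.92) / 3196 * 100
    = 3132.08 / 3196 * 100
    = 98%


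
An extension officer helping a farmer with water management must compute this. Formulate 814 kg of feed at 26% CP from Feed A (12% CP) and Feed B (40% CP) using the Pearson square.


parts_A = CP_b - target = 40 - 26 = 14
parts_B = target - CP_a = 26 - 12 = 14
total_parts = 14 + 14 = 28
Feed A = 814 * 14 / 28 = 407 kg
Feed B = 814 * 14 / 28 = 407 kg


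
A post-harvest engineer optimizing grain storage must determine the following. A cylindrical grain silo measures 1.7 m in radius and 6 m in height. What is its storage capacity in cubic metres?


V = pi * r^2 * h
  = pi * 1.7^2 * 6
  = pi * 2.89 * 6
  = 54.48 m^3


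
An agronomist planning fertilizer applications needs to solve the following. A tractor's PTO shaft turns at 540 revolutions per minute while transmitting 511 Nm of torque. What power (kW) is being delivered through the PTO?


P = 2*pi*n*T / 60000
  = 2*pi * 540 * 511 / 60000
  = 1733782.15 / 60000
  = 28.90 kW


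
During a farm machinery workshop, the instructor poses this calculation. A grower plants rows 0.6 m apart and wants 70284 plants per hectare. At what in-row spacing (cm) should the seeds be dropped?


spacing = 10000 / (row_sp * density)
        = 10000 / (0.6 * 70284)
        = 10000 / 42170.40
        = 0.23713 m = 23.71 cm


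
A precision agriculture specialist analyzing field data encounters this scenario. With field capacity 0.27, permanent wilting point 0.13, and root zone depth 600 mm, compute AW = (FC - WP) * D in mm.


AW = (FC - WP) * D
   = (0.27 - 0.13) * 600
   = 0.14 * 600
   = 84 mm


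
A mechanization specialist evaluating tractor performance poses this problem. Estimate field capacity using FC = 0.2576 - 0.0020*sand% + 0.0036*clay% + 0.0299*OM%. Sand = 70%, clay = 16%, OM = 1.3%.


FC = 0.2576 - 0.0020*70 + 0.0036*16 + 0.0299*1.3
   = 0.2576 - 0.1400 + 0.0576 + 0.0389
   = 0.2141


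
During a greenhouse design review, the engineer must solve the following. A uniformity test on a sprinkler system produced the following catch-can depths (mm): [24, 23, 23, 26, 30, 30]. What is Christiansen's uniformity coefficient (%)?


xbar = 156 / 6 = 26
sum|xi - xbar| = 16
CU = 100 * (1 - 16 / (6 * 26))
   = 100 * (1 - 0.1026)
   = 89.74%


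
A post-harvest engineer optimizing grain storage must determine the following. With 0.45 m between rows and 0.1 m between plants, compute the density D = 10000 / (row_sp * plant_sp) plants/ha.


D = 10000 / (row_sp * plant_sp)
  = 10000 / (0.45 * 0.1)
  = 10000 / 0.0450
  = 222222.22 plants/ha


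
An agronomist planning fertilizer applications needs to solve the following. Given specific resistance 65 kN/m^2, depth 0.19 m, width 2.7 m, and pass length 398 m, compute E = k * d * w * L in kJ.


E = k * d * w * L
  = 65 * 0.19 * 2.7 * 398
  = 13271.31 kJ


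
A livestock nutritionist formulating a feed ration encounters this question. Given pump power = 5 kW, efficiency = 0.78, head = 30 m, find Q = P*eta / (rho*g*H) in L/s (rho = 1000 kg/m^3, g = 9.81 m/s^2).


Q = (P * 1000 * eta) / (rho * g * H)
  = (5 * 1000 * 0.78) / (1000 * 9.81 * 30)
  = 3900 / 294300
  = 0.01325 m^3/s = 13.25 L/s


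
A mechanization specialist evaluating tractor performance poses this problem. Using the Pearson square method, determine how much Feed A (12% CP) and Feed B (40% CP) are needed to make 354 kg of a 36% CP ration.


parts_A = CP_b - target = 40 - 36 = 4
parts_B = target - CP_a = 36 - 12 = 24
total_parts = 4 + 24 = 28
Feed A = 354 * 4 / 28 = 50.57 kg
Feed B = 354 * 24 / 28 = 303.43 kg

50.57 kg


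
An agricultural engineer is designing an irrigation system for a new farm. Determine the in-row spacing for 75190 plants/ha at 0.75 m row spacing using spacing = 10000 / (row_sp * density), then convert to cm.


spacing = 10000 / (row_sp * density)
        = 10000 / (0.75 * 75190)
        = 10000 / 56392.50
        = 0.17733 m = 17.73 cm


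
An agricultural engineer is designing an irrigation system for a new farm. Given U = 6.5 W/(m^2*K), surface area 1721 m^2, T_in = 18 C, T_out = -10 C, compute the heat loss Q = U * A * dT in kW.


dT = 18 - (-10) = 28 K
Q = U * A * dT
  = 6.5 * 1721 * 28
  = 313222 W = 313.22 kW


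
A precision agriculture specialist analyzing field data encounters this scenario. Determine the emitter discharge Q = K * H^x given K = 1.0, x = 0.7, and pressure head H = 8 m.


Q = K * H^x
  = 1.0 * 8^0.7
  = 1.0 * 4.2871
  = 4.29 L/h


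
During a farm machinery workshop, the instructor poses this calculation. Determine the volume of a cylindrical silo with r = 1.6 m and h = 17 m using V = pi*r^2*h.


V = pi * r^2 * h
  = pi * 1.6^2 * 17
  = pi * 2.56 * 17
  = 136.72 m^3


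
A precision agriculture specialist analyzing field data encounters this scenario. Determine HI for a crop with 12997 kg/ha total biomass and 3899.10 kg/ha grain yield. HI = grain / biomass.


HI = grain_yield / biomass
   = 3899.10 / 12997
   = 0.30


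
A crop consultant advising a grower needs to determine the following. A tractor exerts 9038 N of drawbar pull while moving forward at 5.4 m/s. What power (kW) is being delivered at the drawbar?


P = F * v / 1000
  = 9038 * 5.4 / 1000
  = 48805.20 / 1000
  = 48.81 kW


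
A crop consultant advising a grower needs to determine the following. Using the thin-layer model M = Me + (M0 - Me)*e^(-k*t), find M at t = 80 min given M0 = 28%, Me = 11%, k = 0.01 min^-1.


M = Me + (M0 - Me) * e^(-k*t)
  = 11 + (28 - 11) * e^(-0.01*80)
  = 11 + 17 * e^(-0.800)
  = 11 + 17 * 0.44933
  = 11 + 7.6386
  = 18.64%


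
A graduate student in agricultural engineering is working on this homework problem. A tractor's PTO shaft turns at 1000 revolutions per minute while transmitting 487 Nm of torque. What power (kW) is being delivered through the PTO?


P = 2*pi*n*T / 60000
  = 2*pi * 1000 * 487 / 60000
  = 3059911.24 / 60000
  = 51.00 kW


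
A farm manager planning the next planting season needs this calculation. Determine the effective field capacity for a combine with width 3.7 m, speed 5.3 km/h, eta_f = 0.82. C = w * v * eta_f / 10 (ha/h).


C = w * v * eta_f / 10
  = 3.7 * 5.3 * 0.82 / 10
  = 16.08 / 10
  = 1.61 ha/h


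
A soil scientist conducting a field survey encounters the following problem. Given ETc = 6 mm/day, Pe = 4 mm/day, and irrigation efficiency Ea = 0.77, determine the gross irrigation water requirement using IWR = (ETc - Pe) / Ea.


IWR = (ETc - Pe) / Ea
    = (6 - 4) / 0.77
    = 2 / 0.77
    = 2.60 mm/day


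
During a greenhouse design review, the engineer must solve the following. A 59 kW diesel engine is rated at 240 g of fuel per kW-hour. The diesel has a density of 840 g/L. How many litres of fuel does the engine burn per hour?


FC = P * BSFC / rho_fuel
   = 59 * 240 / 840
   = 14160 / 840
   = 16.86 L/h


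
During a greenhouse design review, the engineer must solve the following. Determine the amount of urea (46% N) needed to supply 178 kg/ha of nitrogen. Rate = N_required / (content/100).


Rate = N_required / (N_content / 100)
     = 178 / (46 / 100)
     = 178 / 0.46
     = 386.96 kg/ha


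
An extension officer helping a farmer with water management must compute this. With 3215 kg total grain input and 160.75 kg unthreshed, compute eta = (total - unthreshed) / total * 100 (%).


eta = (total - unthreshed) / total * 100
    = (3215 - 160.75) / 3215 * 100
    = 3054.25 / 3215 * 100
    = 95%


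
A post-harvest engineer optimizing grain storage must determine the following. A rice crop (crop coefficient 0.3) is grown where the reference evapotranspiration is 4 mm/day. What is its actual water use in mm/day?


ETc = Kc * ET0
    = 0.3 * 4
    = 1.20 mm/day


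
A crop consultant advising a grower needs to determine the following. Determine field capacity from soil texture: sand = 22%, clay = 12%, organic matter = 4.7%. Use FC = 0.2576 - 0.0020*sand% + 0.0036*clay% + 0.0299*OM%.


FC = 0.2576 - 0.0020*22 + 0.0036*12 + 0.0299*4.7
   = 0.2576 - 0.0440 + 0.0432 + 0.1405
   = 0.3973


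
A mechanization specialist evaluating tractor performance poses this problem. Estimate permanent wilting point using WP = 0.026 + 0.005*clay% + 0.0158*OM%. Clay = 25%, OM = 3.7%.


WP = 0.026 + 0.005*25 + 0.0158*3.7
   = 0.026 + 0.1250 + 0.0585
   = 0.2095


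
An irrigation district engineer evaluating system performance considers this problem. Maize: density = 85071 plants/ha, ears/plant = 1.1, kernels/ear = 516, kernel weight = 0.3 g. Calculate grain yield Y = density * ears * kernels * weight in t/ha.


Y = density * ears * kernels * kw
  = 85071 * 1.1 * 516 * 0.3 g/ha
  = 14485889.88 g/ha
  = 14485.89 kg/ha = 14.49 t/ha


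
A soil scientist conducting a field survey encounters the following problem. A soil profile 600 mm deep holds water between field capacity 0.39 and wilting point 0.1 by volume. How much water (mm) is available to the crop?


AW = (FC - WP) * D
   = (0.39 - 0.1) * 600
   = 0.29 * 600
   = 174 mm


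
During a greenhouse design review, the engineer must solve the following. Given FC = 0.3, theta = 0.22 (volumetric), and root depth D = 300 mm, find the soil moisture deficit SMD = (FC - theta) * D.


SMD = (FC - theta) * D
    = (0.3 - 0.22) * 300
    = 0.080 * 300
    = 24 mm


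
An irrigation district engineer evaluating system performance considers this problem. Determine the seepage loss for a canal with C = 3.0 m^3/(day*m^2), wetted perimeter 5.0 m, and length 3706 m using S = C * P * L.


S = C * P * L
  = 3.0 * 5.0 * 3706
  = 55590 m^3/day


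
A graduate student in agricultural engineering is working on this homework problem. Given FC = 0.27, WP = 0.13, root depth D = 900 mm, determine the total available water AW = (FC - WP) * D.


AW = (FC - WP) * D
   = (0.27 - 0.13) * 900
   = 0.14 * 900
   = 126 mm


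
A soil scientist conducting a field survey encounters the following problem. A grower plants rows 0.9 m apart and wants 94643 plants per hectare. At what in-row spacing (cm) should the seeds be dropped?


spacing = 10000 / (row_sp * density)
        = 10000 / (0.9 * 94643)
        = 10000 / 85178.70
        = 0.11740 m = 11.74 cm


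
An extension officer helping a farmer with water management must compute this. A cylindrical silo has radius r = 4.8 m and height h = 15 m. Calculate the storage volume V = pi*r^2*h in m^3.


V = pi * r^2 * h
  = pi * 4.8^2 * 15
  = pi * 23.04 * 15
  = 1085.73 m^3


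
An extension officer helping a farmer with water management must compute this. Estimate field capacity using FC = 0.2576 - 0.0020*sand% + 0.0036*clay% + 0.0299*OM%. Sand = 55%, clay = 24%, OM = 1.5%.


FC = 0.2576 - 0.0020*55 + 0.0036*24 + 0.0299*1.5
   = 0.2576 - 0.1100 + 0.0864 + 0.0449
   = 0.2789


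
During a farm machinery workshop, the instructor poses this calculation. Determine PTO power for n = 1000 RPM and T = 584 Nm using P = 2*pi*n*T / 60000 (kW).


P = 2*pi*n*T / 60000
  = 2*pi * 1000 * 584 / 60000
  = 3669380.22 / 60000
  = 61.16 kW


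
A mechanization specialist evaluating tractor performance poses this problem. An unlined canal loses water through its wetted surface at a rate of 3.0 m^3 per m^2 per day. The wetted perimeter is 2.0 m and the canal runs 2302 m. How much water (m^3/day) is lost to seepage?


S = C * P * L
  = 3.0 * 2.0 * 2302
  = 13812 m^3/day


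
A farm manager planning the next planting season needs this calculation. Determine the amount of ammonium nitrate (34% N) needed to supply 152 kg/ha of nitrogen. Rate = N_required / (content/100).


Rate = N_required / (N_content / 100)
     = 152 / (34 / 100)
     = 152 / 0.34
     = 447.06 kg/ha


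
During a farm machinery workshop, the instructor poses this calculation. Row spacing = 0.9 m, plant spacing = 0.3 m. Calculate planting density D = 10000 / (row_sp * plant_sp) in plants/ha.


D = 10000 / (row_sp * plant_sp)
  = 10000 / (0.9 * 0.3)
  = 10000 / 0.2700
  = 37037.04 plants/ha


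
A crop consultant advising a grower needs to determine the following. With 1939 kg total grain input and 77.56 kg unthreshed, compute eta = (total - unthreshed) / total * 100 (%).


eta = (total - unthreshed) / total * 100
    = (1939 - 77.56) / 1939 * 100
    = 1861.44 / 1939 * 100
    = 96%


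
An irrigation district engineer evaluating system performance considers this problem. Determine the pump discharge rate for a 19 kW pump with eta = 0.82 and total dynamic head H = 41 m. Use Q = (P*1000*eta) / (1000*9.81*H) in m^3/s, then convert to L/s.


Q = (P * 1000 * eta) / (rho * g * H)
  = (19 * 1000 * 0.82) / (1000 * 9.81 * 41)
  = 15580 / 402210
  = 0.03874 m^3/s = 38.74 L/s


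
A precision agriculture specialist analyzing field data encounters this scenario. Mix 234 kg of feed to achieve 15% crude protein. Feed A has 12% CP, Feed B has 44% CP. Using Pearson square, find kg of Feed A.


parts_A = CP_b - target = 44 - 15 = 29
parts_B = target - CP_a = 15 - 12 = 3
total_parts = 29 + 3 = 32
Feed A = 234 * 29 / 32 = 212.06 kg
Feed B = 234 * 3 / 32 = 21.94 kg

212.06 kg


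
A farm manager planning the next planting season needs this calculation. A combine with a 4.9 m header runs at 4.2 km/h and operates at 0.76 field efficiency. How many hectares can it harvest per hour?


C = w * v * eta_f / 10
  = 4.9 * 4.2 * 0.76 / 10
  = 15.64 / 10
  = 1.56 ha/h


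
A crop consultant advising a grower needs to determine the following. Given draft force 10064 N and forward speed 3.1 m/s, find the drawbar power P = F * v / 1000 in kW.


P = F * v / 1000
  = 10064 * 3.1 / 1000
  = 31198.40 / 1000
  = 31.20 kW


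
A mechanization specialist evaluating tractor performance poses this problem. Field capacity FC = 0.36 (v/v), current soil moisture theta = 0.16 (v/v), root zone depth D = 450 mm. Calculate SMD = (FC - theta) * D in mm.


SMD = (FC - theta) * D
    = (0.36 - 0.16) * 450
    = 0.200 * 450
    = 90 mm


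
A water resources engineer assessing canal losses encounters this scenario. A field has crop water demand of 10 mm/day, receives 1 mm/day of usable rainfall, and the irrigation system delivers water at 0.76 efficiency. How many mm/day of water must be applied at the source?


IWR = (ETc - Pe) / Ea
    = (10 - 1) / 0.76
    = 9 / 0.76
    = 11.84 mm/day


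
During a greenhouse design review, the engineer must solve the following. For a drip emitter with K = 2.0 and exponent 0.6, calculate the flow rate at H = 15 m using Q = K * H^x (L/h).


Q = K * H^x
  = 2.0 * 15^0.6
  = 2.0 * 5.0776
  = 10.16 L/h


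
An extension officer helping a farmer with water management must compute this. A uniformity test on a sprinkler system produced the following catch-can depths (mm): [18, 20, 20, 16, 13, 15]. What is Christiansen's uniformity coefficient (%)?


xbar = 102 / 6 = 17
sum|xi - xbar| = 14
CU = 100 * (1 - 14 / (6 * 17))
   = 100 * (1 - 0.1373)
   = 86.27%


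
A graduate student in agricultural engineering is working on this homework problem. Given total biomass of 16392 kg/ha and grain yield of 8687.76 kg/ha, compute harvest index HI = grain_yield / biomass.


HI = grain_yield / biomass
   = 8687.76 / 16392
   = 0.53


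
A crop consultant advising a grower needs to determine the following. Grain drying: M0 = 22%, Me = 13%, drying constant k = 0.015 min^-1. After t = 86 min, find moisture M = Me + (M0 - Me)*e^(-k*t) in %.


M = Me + (M0 - Me) * e^(-k*t)
  = 13 + (22 - 13) * e^(-0.015*86)
  = 13 + 9 * e^(-1.290)
  = 13 + 9 * 0.27527
  = 13 + 2.4774
  = 15.48%


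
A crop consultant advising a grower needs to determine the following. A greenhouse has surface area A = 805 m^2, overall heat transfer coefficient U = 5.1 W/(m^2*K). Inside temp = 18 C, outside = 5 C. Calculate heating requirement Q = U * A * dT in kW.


dT = 18 - (5) = 13 K
Q = U * A * dT
  = 5.1 * 805 * 13
  = 53371.50 W = 53.37 kW


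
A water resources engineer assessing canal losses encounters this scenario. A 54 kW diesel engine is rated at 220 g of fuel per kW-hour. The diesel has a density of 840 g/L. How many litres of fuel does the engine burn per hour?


FC = P * BSFC / rho_fuel
   = 54 * 220 / 840
   = 11880 / 840
   = 14.14 L/h


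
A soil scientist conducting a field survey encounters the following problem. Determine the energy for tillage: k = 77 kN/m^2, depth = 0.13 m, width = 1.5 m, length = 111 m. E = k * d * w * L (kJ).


E = k * d * w * L
  = 77 * 0.13 * 1.5 * 111
  = 1666.67 kJ


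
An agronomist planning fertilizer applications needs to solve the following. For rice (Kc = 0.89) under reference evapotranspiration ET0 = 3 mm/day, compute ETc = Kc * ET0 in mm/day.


ETc = Kc * ET0
    = 0.89 * 3
    = 2.67 mm/day


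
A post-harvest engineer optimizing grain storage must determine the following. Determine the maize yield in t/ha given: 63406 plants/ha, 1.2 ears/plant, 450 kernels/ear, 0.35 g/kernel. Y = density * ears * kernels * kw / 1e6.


Y = density * ears * kernels * kw
  = 63406 * 1.2 * 450 * 0.35 g/ha
  = 11983734 g/ha
  = 11983.73 kg/ha = 11.98 t/ha


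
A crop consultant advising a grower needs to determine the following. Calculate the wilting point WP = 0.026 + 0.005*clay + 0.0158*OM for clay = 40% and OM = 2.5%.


WP = 0.026 + 0.005*40 + 0.0158*2.5
   = 0.026 + 0.2000 + 0.0395
   = 0.2655


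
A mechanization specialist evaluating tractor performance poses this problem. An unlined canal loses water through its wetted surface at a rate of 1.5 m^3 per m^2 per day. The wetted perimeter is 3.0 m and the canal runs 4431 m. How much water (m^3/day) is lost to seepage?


S = C * P * L
  = 1.5 * 3.0 * 4431
  = 19939.50 m^3/day


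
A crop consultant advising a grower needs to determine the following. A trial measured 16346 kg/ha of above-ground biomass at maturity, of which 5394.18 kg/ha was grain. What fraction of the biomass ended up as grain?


HI = grain_yield / biomass
   = 5394.18 / 16346
   = 0.33


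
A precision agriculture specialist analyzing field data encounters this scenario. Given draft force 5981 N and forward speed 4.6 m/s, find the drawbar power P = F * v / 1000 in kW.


P = F * v / 1000
  = 5981 * 4.6 / 1000
  = 27512.60 / 1000
  = 27.51 kW


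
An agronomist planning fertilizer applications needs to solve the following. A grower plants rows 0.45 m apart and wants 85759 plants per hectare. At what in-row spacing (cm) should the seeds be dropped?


spacing = 10000 / (row_sp * density)
        = 10000 / (0.45 * 85759)
        = 10000 / 38591.55
        = 0.25912 m = 25.91 cm


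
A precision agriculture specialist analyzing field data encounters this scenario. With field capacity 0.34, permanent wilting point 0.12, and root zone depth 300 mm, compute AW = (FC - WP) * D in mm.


AW = (FC - WP) * D
   = (0.34 - 0.12) * 300
   = 0.22 * 300
   = 66 mm


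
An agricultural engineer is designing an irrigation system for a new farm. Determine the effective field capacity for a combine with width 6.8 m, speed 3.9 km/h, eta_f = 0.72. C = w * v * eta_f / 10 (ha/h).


C = w * v * eta_f / 10
  = 6.8 * 3.9 * 0.72 / 10
  = 19.09 / 10
  = 1.91 ha/h


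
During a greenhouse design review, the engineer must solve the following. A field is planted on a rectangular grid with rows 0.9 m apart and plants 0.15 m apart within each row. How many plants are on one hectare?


D = 10000 / (row_sp * plant_sp)
  = 10000 / (0.9 * 0.15)
  = 10000 / 0.1350
  = 74074.07 plants/ha


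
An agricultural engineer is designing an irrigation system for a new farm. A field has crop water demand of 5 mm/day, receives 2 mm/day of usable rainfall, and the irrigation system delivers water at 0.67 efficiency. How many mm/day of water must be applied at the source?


IWR = (ETc - Pe) / Ea
    = (5 - 2) / 0.67
    = 3 / 0.67
    = 4.48 mm/day


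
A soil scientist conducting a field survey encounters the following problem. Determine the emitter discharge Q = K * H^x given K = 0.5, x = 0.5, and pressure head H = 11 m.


Q = K * H^x
  = 0.5 * 11^0.5
  = 0.5 * 3.3166
  = 1.66 L/h


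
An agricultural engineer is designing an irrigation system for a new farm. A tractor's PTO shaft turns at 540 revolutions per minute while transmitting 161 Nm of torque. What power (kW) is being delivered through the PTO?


P = 2*pi*n*T / 60000
  = 2*pi * 540 * 161 / 60000
  = 546260.13 / 60000
  = 9.10 kW


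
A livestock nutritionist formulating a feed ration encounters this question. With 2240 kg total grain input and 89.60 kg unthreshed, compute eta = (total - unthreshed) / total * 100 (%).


eta = (total - unthreshed) / total * 100
    = (2240 - 89.60) / 2240 * 100
    = 2150.40 / 2240 * 100
    = 96%


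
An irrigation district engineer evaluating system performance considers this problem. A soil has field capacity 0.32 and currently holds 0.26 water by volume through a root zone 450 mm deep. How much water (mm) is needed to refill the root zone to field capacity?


SMD = (FC - theta) * D
    = (0.32 - 0.26) * 450
    = 0.060 * 450
    = 27 mm
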